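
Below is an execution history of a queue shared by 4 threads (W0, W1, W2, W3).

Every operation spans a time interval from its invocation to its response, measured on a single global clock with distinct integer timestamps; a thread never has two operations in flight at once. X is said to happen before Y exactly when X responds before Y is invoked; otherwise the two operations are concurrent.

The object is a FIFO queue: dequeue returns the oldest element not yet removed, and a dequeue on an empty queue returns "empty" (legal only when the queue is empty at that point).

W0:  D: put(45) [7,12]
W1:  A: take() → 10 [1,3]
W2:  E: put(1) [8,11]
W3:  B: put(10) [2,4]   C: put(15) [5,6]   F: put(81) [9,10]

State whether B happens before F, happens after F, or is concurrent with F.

B spans [2,4], F spans [9,10]
resp(B)=4 < inv(F)=9

before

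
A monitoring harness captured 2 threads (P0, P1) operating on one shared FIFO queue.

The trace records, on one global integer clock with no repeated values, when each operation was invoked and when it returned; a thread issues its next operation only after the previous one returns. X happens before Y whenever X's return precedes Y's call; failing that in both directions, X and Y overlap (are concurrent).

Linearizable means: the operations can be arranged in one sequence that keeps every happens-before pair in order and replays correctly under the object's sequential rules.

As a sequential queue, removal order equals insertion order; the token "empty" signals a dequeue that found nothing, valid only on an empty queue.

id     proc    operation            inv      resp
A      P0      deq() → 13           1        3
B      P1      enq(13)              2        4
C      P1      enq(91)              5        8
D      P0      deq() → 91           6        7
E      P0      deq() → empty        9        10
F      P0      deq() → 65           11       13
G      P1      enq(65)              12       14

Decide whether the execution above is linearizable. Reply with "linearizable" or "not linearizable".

witness order: B, A, C, D, E, G, F
1. B enq(13), leaving queue <13>
2. A deq() → 13, leaving queue <>
3. C enq(91), leaving queue <91>
4. D deq() → 91, leaving queue <>
5. E deq() → empty, leaving queue <>
6. G enq(65), leaving queue <65>
7. F deq() → 65, leaving queue <>

linearizable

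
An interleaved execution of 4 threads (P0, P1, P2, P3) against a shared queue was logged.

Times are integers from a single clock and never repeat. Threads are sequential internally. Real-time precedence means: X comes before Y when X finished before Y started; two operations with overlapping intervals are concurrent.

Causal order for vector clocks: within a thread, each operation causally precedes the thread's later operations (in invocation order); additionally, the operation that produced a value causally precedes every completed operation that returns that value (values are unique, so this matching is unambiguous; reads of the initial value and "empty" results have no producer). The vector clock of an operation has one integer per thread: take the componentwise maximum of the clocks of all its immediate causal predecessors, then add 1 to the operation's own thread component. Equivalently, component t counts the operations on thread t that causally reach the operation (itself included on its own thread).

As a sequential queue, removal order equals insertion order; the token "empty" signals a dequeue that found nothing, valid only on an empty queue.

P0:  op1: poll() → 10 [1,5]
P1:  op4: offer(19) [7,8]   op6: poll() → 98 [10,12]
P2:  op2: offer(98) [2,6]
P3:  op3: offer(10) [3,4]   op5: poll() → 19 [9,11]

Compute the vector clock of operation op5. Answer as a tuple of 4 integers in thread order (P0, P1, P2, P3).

no predecessors for op3 (invoked 3): P3 increments from zero → (0, 0, 0, 1)
no predecessors for op2 (invoked 2): P2 increments from zero → (0, 0, 1, 0)
no predecessors for op4 (invoked 7): P1 increments from zero → (0, 1, 0, 0)
from VC(op3)=(0, 0, 0, 1), op1 (invoked 1) maxes components and bumps P0 → (1, 0, 0, 1)
from VC(op3)=(0, 0, 0, 1), VC(op4)=(0, 1, 0, 0), op5 (invoked 9) maxes components and bumps P3 → (0, 1, 0, 2)
from VC(op2)=(0, 0, 1, 0), VC(op4)=(0, 1, 0, 0), op6 (invoked 10) maxes components and bumps P1 → (0, 2, 1, 0)
target: VC(op5) = (0, 1, 0, 2)

(0, 1, 0, 2)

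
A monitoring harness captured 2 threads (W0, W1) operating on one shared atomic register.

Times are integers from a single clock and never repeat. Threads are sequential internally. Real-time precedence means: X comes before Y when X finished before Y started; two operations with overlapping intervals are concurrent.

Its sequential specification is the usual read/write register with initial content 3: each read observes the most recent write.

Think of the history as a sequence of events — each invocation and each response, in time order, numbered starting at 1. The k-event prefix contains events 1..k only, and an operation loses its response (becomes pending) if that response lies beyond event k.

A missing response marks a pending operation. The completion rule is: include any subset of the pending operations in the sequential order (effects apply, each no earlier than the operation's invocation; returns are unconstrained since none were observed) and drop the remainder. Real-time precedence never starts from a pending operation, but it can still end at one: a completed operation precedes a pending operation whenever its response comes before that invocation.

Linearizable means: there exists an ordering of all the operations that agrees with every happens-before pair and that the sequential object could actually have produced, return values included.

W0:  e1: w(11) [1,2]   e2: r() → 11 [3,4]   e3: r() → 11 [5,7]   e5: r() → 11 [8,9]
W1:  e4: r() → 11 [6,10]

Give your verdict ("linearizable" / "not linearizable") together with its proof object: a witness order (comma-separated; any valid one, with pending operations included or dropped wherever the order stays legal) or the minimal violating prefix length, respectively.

linearizable — witness: e1, e2, e3, e4, e5

1. e1 w(11), leaving value 11
2. e2 r() → 11, leaving value 11
3. e3 r() → 11, leaving value 11
4. e4 r() → 11, leaving value 11
5. e5 r() → 11, leaving value 11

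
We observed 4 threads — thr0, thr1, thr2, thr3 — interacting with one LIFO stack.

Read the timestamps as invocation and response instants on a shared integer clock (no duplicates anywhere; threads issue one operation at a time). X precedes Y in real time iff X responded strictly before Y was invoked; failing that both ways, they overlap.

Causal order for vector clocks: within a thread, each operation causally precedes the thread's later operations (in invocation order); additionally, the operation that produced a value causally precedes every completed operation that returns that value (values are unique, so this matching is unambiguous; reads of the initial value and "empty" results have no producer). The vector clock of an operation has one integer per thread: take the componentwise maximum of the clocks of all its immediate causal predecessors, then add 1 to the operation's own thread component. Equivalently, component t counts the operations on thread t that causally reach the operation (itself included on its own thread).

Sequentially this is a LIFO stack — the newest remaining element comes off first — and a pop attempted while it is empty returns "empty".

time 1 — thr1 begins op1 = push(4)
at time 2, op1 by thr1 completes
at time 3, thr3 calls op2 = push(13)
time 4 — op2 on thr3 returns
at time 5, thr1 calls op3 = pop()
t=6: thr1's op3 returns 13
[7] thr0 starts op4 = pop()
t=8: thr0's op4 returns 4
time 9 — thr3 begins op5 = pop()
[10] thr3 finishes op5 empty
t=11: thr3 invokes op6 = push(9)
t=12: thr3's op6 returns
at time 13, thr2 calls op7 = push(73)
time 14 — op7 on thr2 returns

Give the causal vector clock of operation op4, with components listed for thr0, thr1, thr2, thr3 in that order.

(1, 1, 0, 0)

op2, invoked 3, has no incoming edges; only thr3's bump applies → (0, 0, 0, 1)
op7, invoked 13, has no incoming edges; only thr2's bump applies → (0, 0, 1, 0)
op1, invoked 1, has no incoming edges; only thr1's bump applies → (0, 1, 0, 0)
from VC(op2)=(0, 0, 0, 1), op5 (invoked 9) maxes components and bumps thr3 → (0, 0, 0, 2)
from VC(op1)=(0, 1, 0, 0), op4 (invoked 7) maxes components and bumps thr0 → (1, 1, 0, 0)
from VC(op5)=(0, 0, 0, 2), op6 (invoked 11) maxes components and bumps thr3 → (0, 0, 0, 3)
from VC(op1)=(0, 1, 0, 0), VC(op2)=(0, 0, 0, 1), op3 (invoked 5) maxes components and bumps thr1 → (0, 2, 0, 1)
target: VC(op4) = (1, 1, 0, 0)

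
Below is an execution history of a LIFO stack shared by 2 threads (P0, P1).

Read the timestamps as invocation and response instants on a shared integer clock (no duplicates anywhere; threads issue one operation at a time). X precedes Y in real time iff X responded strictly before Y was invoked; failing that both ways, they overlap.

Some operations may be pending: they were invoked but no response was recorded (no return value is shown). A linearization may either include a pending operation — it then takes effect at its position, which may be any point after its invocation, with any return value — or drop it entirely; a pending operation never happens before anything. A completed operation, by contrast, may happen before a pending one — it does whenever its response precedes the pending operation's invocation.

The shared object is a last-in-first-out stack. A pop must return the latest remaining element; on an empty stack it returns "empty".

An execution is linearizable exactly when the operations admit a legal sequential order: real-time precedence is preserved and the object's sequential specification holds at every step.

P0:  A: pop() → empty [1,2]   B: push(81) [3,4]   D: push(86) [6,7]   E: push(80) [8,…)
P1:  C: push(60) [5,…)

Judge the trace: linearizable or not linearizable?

a witness: A, B, C, D
after step 1 (A pop() → empty): stack <>
after step 2 (B push(81)): stack <81>
after step 3 (C push(60) (pending, included)): stack <81,60>
after step 4 (D push(86)): stack <81,60,86>

linearizable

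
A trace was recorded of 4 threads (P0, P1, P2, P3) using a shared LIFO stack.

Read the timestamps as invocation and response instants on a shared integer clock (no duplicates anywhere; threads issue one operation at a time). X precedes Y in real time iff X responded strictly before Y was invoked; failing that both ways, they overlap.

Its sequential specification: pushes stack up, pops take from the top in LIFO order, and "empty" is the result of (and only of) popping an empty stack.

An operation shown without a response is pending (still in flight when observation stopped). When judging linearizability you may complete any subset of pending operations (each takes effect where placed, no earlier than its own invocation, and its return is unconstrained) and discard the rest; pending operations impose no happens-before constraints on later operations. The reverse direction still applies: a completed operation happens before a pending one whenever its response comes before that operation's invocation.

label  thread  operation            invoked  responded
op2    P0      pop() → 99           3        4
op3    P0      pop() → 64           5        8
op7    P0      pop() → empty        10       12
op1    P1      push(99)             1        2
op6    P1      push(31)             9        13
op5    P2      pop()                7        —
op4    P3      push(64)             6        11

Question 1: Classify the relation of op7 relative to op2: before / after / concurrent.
op7 spans [10,12], op2 spans [3,4]
resp(op2)=4 < inv(op7)=10

after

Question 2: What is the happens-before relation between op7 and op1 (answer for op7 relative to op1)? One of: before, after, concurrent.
op7 spans [10,12], op1 spans [1,2]
resp(op1)=2 < inv(op7)=10

after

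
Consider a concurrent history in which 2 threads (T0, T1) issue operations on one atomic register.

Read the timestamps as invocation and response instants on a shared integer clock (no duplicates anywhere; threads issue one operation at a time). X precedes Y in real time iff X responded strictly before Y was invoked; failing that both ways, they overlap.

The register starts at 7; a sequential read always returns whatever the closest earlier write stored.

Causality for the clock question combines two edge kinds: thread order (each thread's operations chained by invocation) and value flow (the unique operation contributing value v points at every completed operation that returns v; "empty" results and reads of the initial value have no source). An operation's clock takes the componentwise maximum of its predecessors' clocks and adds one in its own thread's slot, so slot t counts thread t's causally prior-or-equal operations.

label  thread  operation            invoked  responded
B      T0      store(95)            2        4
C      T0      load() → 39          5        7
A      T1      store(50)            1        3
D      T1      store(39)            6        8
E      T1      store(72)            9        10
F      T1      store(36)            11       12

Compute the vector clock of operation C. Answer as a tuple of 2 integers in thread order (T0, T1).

(2, 2)

no predecessors for A (invoked 1): T1 increments from zero → (0, 1)
no predecessors for B (invoked 2): T0 increments from zero → (1, 0)
invoked at 6, D merges VC(A)=(0, 1) and bumps T1's slot → (0, 2)
invoked at 9, E merges VC(D)=(0, 2) and bumps T1's slot → (0, 3)
invoked at 11, F merges VC(E)=(0, 3) and bumps T1's slot → (0, 4)
invoked at 5, C merges VC(B)=(1, 0), VC(D)=(0, 2) and bumps T0's slot → (2, 2)
target: VC(C) = (2, 2)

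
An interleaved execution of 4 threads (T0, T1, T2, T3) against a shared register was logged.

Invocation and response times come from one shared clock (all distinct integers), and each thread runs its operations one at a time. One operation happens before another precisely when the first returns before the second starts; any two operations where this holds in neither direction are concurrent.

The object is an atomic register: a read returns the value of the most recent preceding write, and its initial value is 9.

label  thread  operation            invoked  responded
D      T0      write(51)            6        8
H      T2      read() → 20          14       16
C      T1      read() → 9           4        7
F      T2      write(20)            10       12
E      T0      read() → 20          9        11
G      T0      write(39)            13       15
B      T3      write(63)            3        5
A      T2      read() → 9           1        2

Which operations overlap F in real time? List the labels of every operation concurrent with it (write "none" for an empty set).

F spans [10,12]; an op avoiding the whole window 10..12 is ordered, any other is concurrent
A [1,2]: before
B [3,5]: before
C [4,7]: before
D [6,8]: before
E [9,11]: concurrent
G [13,15]: after
H [14,16]: after

E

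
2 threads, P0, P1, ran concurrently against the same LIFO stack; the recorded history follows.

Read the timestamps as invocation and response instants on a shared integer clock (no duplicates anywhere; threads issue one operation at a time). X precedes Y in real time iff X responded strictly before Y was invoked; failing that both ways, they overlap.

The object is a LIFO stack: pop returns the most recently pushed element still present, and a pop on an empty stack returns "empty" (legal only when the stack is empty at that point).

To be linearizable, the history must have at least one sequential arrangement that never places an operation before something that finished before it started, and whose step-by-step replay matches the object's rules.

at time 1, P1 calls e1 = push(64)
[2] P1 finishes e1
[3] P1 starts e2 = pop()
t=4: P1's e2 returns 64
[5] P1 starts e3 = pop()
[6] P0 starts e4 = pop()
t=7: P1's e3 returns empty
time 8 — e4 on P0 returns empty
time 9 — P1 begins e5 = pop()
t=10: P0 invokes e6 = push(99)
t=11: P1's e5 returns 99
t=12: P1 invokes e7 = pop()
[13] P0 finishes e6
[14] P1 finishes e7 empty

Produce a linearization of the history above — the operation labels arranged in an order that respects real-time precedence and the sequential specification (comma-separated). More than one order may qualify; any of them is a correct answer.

e1, e2, e3, e4, e6, e5, e7

step 1: e1 push(64) — stack <64>
step 2: e2 pop() → 64 — stack <>
step 3: e3 pop() → empty — stack <>
step 4: e4 pop() → empty — stack <>
step 5: e6 push(99) — stack <99>
step 6: e5 pop() → 99 — stack <>
step 7: e7 pop() → empty — stack <>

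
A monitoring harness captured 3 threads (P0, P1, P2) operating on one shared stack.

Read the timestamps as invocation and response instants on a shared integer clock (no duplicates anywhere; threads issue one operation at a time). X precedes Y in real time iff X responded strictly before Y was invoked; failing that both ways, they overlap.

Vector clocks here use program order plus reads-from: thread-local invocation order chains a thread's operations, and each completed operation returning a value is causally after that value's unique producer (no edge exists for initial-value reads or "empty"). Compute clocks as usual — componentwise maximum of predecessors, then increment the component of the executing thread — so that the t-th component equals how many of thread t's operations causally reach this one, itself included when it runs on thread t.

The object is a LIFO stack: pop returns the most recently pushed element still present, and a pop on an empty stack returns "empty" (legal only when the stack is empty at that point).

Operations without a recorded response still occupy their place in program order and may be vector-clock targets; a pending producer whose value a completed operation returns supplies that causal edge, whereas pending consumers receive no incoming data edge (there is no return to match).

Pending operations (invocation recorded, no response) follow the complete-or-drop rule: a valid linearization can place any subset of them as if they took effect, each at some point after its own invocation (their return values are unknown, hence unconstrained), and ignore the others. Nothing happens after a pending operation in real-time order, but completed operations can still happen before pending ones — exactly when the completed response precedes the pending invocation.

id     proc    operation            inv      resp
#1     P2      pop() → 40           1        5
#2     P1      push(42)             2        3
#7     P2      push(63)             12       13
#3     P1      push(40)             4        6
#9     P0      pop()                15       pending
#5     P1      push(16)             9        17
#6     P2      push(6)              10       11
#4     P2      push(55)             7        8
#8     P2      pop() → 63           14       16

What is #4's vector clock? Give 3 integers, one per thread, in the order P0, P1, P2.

(0, 2, 2)

root op #2, invoked 2: fresh clock plus P1's own tick → (0, 1, 0)
root op #9, invoked 15: fresh clock plus P0's own tick → (1, 0, 0)
#3, invoked 4, takes VC(#2)=(0, 1, 0) under max, adds 1 for P1 → (0, 2, 0)
#1, invoked 1, takes VC(#3)=(0, 2, 0) under max, adds 1 for P2 → (0, 2, 1)
#5, invoked 9, takes VC(#3)=(0, 2, 0) under max, adds 1 for P1 → (0, 3, 0)
#4, invoked 7, takes VC(#1)=(0, 2, 1) under max, adds 1 for P2 → (0, 2, 2)
#6, invoked 10, takes VC(#4)=(0, 2, 2) under max, adds 1 for P2 → (0, 2, 3)
#7, invoked 12, takes VC(#6)=(0, 2, 3) under max, adds 1 for P2 → (0, 2, 4)
#8, invoked 14, takes VC(#7)=(0, 2, 4) under max, adds 1 for P2 → (0, 2, 5)
target: VC(#4) = (0, 2, 2)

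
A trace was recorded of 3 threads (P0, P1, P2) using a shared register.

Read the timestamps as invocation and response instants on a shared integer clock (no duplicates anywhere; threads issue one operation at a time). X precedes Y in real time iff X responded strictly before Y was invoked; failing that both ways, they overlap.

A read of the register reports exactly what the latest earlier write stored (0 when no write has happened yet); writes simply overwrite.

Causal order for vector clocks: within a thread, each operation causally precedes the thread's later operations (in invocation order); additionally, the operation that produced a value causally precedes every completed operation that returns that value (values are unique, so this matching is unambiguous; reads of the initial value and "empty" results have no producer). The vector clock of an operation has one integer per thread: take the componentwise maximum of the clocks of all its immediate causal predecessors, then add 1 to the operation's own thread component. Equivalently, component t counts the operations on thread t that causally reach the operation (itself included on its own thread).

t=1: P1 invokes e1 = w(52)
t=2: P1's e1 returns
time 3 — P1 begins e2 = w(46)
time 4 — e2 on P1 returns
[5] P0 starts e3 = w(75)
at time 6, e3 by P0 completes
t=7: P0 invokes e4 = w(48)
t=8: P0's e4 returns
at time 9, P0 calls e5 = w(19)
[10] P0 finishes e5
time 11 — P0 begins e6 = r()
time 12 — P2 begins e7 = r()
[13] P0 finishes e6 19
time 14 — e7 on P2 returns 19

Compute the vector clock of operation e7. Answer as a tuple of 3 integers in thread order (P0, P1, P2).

invoked at 1, e1 has no predecessors; its own P1 bump gives (0, 1, 0)
invoked at 5, e3 has no predecessors; its own P0 bump gives (1, 0, 0)
merge at e2 (invoked 3): VC(e1)=(0, 1, 0), own-thread bump on P1 → (0, 2, 0)
merge at e4 (invoked 7): VC(e3)=(1, 0, 0), own-thread bump on P0 → (2, 0, 0)
merge at e5 (invoked 9): VC(e4)=(2, 0, 0), own-thread bump on P0 → (3, 0, 0)
merge at e7 (invoked 12): VC(e5)=(3, 0, 0), own-thread bump on P2 → (3, 0, 1)
merge at e6 (invoked 11): VC(e5)=(3, 0, 0), own-thread bump on P0 → (4, 0, 0)
target: VC(e7) = (3, 0, 1)

(3, 0, 1)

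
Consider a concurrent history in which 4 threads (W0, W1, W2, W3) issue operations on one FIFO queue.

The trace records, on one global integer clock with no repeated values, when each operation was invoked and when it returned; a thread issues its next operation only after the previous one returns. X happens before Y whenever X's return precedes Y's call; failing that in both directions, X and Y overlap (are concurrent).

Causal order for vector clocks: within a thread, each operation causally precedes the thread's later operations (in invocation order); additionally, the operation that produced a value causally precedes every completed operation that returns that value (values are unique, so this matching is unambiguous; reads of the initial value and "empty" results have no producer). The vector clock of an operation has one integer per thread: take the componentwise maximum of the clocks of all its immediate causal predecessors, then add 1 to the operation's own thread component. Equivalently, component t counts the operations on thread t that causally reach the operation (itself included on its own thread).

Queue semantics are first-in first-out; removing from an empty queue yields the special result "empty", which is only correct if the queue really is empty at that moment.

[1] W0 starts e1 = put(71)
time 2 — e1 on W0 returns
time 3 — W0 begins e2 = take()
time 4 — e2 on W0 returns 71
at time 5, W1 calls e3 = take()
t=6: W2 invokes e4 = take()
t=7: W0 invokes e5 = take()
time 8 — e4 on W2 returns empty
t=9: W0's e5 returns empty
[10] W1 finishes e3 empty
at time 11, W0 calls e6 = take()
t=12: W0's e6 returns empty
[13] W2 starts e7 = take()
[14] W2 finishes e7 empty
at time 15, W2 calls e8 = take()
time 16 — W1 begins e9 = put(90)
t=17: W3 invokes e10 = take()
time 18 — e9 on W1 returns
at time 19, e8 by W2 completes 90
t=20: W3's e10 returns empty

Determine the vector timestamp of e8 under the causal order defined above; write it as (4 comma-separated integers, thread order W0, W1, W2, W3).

(0, 2, 3, 0)

e10, invoked 17, has no incoming edges; only W3's bump applies → (0, 0, 0, 1)
e4, invoked 6, has no incoming edges; only W2's bump applies → (0, 0, 1, 0)
e3, invoked 5, has no incoming edges; only W1's bump applies → (0, 1, 0, 0)
e1, invoked 1, has no incoming edges; only W0's bump applies → (1, 0, 0, 0)
e7 (invocation 13): componentwise max over VC(e4)=(0, 0, 1, 0), +1 at W2, giving (0, 0, 2, 0)
e9 (invocation 16): componentwise max over VC(e3)=(0, 1, 0, 0), +1 at W1, giving (0, 2, 0, 0)
e2 (invocation 3): componentwise max over VC(e1)=(1, 0, 0, 0), +1 at W0, giving (2, 0, 0, 0)
e5 (invocation 7): componentwise max over VC(e2)=(2, 0, 0, 0), +1 at W0, giving (3, 0, 0, 0)
e6 (invocation 11): componentwise max over VC(e5)=(3, 0, 0, 0), +1 at W0, giving (4, 0, 0, 0)
e8 (invocation 15): componentwise max over VC(e7)=(0, 0, 2, 0), VC(e9)=(0, 2, 0, 0), +1 at W2, giving (0, 2, 3, 0)
target: VC(e8) = (0, 2, 3, 0)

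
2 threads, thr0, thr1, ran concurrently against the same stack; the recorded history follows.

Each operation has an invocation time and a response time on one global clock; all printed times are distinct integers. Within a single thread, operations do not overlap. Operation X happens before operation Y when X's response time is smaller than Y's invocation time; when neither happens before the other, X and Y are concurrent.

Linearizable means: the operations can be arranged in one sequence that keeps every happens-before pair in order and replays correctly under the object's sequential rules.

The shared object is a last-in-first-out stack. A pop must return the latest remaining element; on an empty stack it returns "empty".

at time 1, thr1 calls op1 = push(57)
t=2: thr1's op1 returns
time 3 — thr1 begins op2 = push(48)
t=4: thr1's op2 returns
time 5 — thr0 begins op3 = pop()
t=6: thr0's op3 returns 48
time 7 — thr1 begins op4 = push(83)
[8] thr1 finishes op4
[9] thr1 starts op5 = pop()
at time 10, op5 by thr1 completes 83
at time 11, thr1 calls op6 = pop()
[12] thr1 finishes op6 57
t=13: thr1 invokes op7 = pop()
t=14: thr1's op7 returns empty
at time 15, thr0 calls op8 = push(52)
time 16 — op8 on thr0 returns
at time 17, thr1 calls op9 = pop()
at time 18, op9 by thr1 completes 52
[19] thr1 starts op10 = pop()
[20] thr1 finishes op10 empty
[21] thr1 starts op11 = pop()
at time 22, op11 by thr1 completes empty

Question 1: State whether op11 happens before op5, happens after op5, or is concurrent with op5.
Answer: after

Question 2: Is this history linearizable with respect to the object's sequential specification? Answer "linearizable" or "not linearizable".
witness order: op1, op2, op3, op4, op5, op6, op7, op8, op9, op10, op11
after step 1 (op1 push(57)): stack <57>
after step 2 (op2 push(48)): stack <57,48>
after step 3 (op3 pop() → 48): stack <57>
after step 4 (op4 push(83)): stack <57,83>
after step 5 (op5 pop() → 83): stack <57>
after step 6 (op6 pop() → 57): stack <>
after step 7 (op7 pop() → empty): stack <>
after step 8 (op8 push(52)): stack <52>
after step 9 (op9 pop() → 52): stack <>
after step 10 (op10 pop() → empty): stack <>
after step 11 (op11 pop() → empty): stack <>

linearizable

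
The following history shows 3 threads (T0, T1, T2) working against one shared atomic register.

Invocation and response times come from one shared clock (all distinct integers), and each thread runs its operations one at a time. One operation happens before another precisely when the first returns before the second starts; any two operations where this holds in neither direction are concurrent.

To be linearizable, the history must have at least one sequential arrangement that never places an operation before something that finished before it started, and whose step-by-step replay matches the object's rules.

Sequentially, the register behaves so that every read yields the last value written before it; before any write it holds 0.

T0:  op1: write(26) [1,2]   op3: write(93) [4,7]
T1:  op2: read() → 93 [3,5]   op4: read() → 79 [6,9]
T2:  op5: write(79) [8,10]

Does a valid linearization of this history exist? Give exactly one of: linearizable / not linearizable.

linearizable

witness order: op1, op3, op2, op5, op4
step 1: op1 write(26) — value 26
step 2: op3 write(93) — value 93
step 3: op2 read() → 93 — value 93
step 4: op5 write(79) — value 79
step 5: op4 read() → 79 — value 79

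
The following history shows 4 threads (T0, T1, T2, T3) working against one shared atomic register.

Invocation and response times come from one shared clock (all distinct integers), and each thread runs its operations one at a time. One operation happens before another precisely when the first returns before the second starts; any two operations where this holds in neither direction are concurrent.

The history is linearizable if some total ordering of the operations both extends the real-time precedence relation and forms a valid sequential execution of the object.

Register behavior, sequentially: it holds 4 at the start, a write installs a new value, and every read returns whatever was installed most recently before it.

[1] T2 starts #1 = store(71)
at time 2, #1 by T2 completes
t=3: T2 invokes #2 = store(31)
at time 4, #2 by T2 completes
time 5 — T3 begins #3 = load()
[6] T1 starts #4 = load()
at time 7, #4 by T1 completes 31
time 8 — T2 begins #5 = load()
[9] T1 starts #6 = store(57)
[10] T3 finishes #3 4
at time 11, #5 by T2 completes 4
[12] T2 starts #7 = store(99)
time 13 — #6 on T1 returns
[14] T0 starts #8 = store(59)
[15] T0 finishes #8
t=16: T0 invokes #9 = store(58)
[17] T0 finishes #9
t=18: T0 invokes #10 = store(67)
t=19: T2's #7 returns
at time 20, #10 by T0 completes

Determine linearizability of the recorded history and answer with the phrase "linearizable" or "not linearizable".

cut after 9 events: linearizable; cut after 10 events (#3 responds, time 10): not linearizable
every one of the 2 real-time-consistent orders over 4 completed atomic register ops fails the sequential spec
no escape via the 2 pending operations (#5, #6): every completion choice fails
e.g. #1, #2, #3, #4 (pending dropped): illegal at step 3, since #3 load() → 4 cannot apply there
e.g. #1, #2, #4, #3 (pending dropped): illegal at step 4, since #3 load() → 4 cannot apply there

not linearizable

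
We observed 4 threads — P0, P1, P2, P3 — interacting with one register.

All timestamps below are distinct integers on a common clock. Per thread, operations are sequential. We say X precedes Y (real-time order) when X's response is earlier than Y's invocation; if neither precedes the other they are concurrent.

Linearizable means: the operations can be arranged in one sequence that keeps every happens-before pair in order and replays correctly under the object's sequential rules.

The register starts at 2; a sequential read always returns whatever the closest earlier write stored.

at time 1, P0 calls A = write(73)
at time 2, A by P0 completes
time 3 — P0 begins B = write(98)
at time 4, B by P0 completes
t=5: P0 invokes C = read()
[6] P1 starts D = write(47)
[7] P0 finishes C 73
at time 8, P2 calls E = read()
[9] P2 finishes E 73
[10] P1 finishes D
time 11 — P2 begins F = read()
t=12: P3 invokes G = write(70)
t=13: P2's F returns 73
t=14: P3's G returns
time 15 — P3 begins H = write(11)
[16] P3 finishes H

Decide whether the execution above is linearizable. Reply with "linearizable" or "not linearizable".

not linearizable

prefix check: 1..6 passes, 1..7 fails once C's time-7 response joins
one real-time candidate order over the 3 completed operations — the register replay rejects it
no escape via the 1 pending operation (D): every completion choice fails
e.g. A, B, C (pending dropped): illegal at step 3, since C read() → 73 cannot apply there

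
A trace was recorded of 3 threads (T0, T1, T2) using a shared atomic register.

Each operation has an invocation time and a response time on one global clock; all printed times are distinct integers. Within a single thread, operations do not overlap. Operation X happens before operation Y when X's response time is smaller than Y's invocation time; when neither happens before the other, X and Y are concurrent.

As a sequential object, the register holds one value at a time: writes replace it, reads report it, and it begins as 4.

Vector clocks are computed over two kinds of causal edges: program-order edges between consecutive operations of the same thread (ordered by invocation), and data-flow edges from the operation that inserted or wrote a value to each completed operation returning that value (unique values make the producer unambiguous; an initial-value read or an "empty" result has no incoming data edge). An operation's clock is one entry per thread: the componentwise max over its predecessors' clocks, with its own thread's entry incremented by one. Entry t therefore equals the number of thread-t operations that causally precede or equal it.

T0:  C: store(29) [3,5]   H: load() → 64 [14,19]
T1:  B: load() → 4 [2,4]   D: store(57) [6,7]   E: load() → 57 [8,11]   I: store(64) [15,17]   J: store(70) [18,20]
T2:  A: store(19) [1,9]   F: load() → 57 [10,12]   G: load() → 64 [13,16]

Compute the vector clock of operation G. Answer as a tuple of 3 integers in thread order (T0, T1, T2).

(0, 4, 3)

A, invoked 1, has no incoming edges; only T2's bump applies → (0, 0, 1)
B, invoked 2, has no incoming edges; only T1's bump applies → (0, 1, 0)
C, invoked 3, has no incoming edges; only T0's bump applies → (1, 0, 0)
VC(D, invoked at 6): max of VC(B)=(0, 1, 0), then +1 on thread T1 → (0, 2, 0)
VC(E, invoked at 8): max of VC(D)=(0, 2, 0), then +1 on thread T1 → (0, 3, 0)
VC(F, invoked at 10): max of VC(A)=(0, 0, 1), VC(D)=(0, 2, 0), then +1 on thread T2 → (0, 2, 2)
VC(I, invoked at 15): max of VC(E)=(0, 3, 0), then +1 on thread T1 → (0, 4, 0)
VC(J, invoked at 18): max of VC(I)=(0, 4, 0), then +1 on thread T1 → (0, 5, 0)
VC(H, invoked at 14): max of VC(C)=(1, 0, 0), VC(I)=(0, 4, 0), then +1 on thread T0 → (2, 4, 0)
VC(G, invoked at 13): max of VC(F)=(0, 2, 2), VC(I)=(0, 4, 0), then +1 on thread T2 → (0, 4, 3)
target: VC(G) = (0, 4, 3)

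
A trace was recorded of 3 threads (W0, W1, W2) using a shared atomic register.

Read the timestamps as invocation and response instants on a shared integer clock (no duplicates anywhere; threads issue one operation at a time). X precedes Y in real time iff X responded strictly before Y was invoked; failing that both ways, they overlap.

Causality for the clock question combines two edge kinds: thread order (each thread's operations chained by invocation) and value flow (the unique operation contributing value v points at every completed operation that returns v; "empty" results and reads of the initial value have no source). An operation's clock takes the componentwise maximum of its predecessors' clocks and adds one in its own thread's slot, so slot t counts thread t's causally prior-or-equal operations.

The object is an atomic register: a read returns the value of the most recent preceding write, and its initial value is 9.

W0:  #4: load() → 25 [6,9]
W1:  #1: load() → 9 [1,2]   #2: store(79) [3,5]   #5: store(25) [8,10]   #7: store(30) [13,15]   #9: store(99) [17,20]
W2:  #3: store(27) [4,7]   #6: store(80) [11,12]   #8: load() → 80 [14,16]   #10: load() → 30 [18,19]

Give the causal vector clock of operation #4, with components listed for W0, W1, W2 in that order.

#3 (invocation 4): nothing precedes it; W2's component alone gives (0, 0, 1)
#1 (invocation 1): nothing precedes it; W1's component alone gives (0, 1, 0)
invoked at 11, #6 merges VC(#3)=(0, 0, 1) and bumps W2's slot → (0, 0, 2)
invoked at 3, #2 merges VC(#1)=(0, 1, 0) and bumps W1's slot → (0, 2, 0)
invoked at 14, #8 merges VC(#6)=(0, 0, 2) and bumps W2's slot → (0, 0, 3)
invoked at 8, #5 merges VC(#2)=(0, 2, 0) and bumps W1's slot → (0, 3, 0)
invoked at 13, #7 merges VC(#5)=(0, 3, 0) and bumps W1's slot → (0, 4, 0)
invoked at 6, #4 merges VC(#5)=(0, 3, 0) and bumps W0's slot → (1, 3, 0)
invoked at 17, #9 merges VC(#7)=(0, 4, 0) and bumps W1's slot → (0, 5, 0)
invoked at 18, #10 merges VC(#7)=(0, 4, 0), VC(#8)=(0, 0, 3) and bumps W2's slot → (0, 4, 4)
target: VC(#4) = (1, 3, 0)

(1, 3, 0)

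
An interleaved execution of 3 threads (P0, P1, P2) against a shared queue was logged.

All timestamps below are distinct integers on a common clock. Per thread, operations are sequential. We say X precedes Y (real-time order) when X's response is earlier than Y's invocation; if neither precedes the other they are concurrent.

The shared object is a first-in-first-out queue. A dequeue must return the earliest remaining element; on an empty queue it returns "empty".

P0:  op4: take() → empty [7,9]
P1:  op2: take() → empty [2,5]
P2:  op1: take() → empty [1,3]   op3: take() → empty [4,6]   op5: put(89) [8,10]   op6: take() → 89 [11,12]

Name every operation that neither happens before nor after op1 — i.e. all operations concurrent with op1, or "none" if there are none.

op2

op1 runs from 1 to 3; window-overlapping ops are concurrent
op2 [2,5]: concurrent
op3 [4,6]: after
op4 [7,9]: after
op5 [8,10]: after
op6 [11,12]: after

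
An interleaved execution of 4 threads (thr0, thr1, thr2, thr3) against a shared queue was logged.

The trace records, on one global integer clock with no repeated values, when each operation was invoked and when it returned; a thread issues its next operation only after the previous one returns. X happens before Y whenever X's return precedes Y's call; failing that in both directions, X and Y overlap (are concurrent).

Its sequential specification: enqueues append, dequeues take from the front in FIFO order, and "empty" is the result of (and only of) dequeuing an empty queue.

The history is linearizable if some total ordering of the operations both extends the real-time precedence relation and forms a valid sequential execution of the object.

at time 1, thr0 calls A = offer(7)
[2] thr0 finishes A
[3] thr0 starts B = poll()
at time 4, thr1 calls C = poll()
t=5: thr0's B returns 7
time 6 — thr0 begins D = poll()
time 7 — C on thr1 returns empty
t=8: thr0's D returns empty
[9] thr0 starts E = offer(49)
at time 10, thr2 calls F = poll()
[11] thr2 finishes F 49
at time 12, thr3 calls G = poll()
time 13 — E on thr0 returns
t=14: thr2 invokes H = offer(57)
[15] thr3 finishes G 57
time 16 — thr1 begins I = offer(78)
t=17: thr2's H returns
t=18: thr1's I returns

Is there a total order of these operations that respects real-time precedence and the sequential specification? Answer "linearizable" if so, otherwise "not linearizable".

linearizable

witness order: A, B, C, D, E, F, H, G, I
1. A offer(7), leaving queue <7>
2. B poll() → 7, leaving queue <>
3. C poll() → empty, leaving queue <>
4. D poll() → empty, leaving queue <>
5. E offer(49), leaving queue <49>
6. F poll() → 49, leaving queue <>
7. H offer(57), leaving queue <57>
8. G poll() → 57, leaving queue <>
9. I offer(78), leaving queue <78>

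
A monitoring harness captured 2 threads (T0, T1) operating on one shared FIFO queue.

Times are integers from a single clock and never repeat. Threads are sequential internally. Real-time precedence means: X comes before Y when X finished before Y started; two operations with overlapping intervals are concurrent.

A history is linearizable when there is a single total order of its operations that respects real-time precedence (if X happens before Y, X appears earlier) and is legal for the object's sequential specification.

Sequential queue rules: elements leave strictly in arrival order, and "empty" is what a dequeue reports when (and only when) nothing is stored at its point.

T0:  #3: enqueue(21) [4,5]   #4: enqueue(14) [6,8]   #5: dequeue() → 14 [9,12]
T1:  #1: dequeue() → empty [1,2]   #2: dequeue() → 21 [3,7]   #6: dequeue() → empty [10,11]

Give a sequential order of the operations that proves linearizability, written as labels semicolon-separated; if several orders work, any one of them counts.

step 1: #1 dequeue() → empty — queue <>
step 2: #3 enqueue(21) — queue <21>
step 3: #2 dequeue() → 21 — queue <>
step 4: #4 enqueue(14) — queue <14>
step 5: #5 dequeue() → 14 — queue <>
step 6: #6 dequeue() → empty — queue <>

#1; #3; #2; #4; #5; #6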